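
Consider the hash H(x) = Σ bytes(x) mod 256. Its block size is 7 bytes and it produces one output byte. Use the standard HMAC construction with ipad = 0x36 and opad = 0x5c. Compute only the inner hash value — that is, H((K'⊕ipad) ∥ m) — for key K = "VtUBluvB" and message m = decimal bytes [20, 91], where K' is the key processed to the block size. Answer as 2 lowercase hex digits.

7f

Key "VtUBluvB" = 56 74 55 42 6c 75 76 42 is 8 bytes > B = 7, so hash it first: H(key) = fa, then zero-pad to 7 bytes: K' = fa 00 00 00 00 00 00.
K' ⊕ ipad = cc 36 36 36 36 36 36.
Inner input = cc 36 36 36 36 36 36 ∥ 14 5b.
Inner hash: sum = 204+54+54+54+54+54+54+20+91 = 639; mod 256 = 127 → 7f.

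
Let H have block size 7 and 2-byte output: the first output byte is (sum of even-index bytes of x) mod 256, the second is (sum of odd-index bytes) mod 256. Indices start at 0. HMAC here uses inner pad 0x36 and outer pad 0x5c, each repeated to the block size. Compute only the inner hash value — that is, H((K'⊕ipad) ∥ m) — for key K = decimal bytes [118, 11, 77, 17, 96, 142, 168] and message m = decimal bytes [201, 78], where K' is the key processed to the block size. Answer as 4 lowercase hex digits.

Key decimal bytes [118, 11, 77, 17, 96, 142, 168] = 76 0b 4d 11 60 8e a8 is exactly B = 7 bytes: K' = 76 0b 4d 11 60 8e a8.
K' ⊕ ipad = 40 3d 7b 27 56 b8 9e.
Inner input = 40 3d 7b 27 56 b8 9e ∥ c9 4e.
Inner hash: even-index sum = 509 mod 256 = 253; odd-index sum = 485 mod 256 = 229 → fd e5.

fde5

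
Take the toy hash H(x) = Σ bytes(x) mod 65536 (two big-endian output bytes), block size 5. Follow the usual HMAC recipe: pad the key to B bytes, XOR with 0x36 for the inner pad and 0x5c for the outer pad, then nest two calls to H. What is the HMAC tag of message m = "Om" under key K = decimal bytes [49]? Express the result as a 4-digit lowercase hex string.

0279

Key decimal bytes [49] = 31 is 1 byte ≤ B = 5; zero-pad to 5 bytes: K' = 31 00 00 00 00.
K' ⊕ ipad = 07 36 36 36 36.  K' ⊕ opad = 6d 5c 5c 5c 5c.
Inner input = (K'⊕ipad) ∥ m = 07 36 36 36 36 ∥ 4f 6d.
Inner hash: sum = 7+54+54+54+54+79+109 = 411 → 01 9b.
Outer input = (K'⊕opad) ∥ inner = 6d 5c 5c 5c 5c ∥ 01 9b.
Outer hash (tag): sum = 109+92+92+92+92+1+155 = 633 → 02 79.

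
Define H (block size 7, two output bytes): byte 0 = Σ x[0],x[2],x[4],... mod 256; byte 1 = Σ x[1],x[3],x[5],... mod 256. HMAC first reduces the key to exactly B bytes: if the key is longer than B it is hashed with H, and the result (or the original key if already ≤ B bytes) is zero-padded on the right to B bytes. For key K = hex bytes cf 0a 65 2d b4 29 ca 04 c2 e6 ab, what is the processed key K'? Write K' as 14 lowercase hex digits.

1f4a0000000000

|K| = 11 > B = 7, so first hash the key.
H(K): even-index sum = 1055 mod 256 = 31; odd-index sum = 330 mod 256 = 74 → 1f 4a.
Zero-pad H(K) = 1f 4a to 7 bytes: K' = 1f 4a 00 00 00 00 00.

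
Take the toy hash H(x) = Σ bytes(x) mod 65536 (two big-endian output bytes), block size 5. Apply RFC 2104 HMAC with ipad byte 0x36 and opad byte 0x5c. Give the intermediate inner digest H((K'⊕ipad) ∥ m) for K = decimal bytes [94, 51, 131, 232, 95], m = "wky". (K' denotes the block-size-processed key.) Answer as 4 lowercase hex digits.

03c4

Key decimal bytes [94, 51, 131, 232, 95] = 5e 33 83 e8 5f is exactly B = 5 bytes: K' = 5e 33 83 e8 5f.
K' ⊕ ipad = 68 05 b5 de 69.
Inner input = 68 05 b5 de 69 ∥ 77 6b 79.
Inner hash: sum = 104+5+181+222+105+119+107+121 = 964 → 03 c4.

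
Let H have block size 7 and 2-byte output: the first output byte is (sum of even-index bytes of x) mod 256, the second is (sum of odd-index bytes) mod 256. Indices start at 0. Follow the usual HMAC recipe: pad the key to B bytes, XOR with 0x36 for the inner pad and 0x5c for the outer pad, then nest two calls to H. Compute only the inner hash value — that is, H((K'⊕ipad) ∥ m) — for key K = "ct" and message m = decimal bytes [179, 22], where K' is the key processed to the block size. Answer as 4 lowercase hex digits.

Key "ct" = 63 74 is 2 bytes ≤ B = 7; zero-pad to 7 bytes: K' = 63 74 00 00 00 00 00.
K' ⊕ ipad = 55 42 36 36 36 36 36.
Inner input = 55 42 36 36 36 36 36 ∥ b3 16.
Inner hash: even-index sum = 269 mod 256 = 13; odd-index sum = 353 mod 256 = 97 → 0d 61.

0d61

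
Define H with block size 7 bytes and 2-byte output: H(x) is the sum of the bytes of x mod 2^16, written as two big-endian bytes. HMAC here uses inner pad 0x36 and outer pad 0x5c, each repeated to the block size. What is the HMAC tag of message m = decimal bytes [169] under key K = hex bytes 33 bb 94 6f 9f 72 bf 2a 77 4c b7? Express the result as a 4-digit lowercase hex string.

029d

Key hex bytes 33 bb 94 6f 9f 72 bf 2a 77 4c b7 is 11 bytes > B = 7, so hash it first: H(key) = 05 65, then zero-pad to 7 bytes: K' = 05 65 00 00 00 00 00.
K' ⊕ ipad = 33 53 36 36 36 36 36.  K' ⊕ opad = 59 39 5c 5c 5c 5c 5c.
Inner input = (K'⊕ipad) ∥ m = 33 53 36 36 36 36 36 ∥ a9.
Inner hash: sum = 51+83+54+54+54+54+54+169 = 573 → 02 3d.
Outer input = (K'⊕opad) ∥ inner = 59 39 5c 5c 5c 5c 5c ∥ 02 3d.
Outer hash (tag): sum = 89+57+92+92+92+92+92+2+61 = 669 → 02 9d.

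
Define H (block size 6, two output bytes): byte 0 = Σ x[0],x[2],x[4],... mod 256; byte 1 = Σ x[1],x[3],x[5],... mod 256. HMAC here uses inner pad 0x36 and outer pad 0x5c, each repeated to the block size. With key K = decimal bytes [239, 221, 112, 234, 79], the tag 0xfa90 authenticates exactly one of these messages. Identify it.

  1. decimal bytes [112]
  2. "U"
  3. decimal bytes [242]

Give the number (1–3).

Key decimal bytes [239, 221, 112, 234, 79] = ef dd 70 ea 4f is 5 bytes ≤ B = 6; zero-pad to 6 bytes: K' = ef dd 70 ea 4f 00.
K' ⊕ ipad = d9 eb 46 dc 79 36; K' ⊕ opad = b3 81 2c b6 13 5c.
m1: inner = H(d9 eb 46 dc 79 36 70) = 08 fd; tag = H(b3 81 2c b6 13 5c 08 fd) = fa90 ← matches
m2: inner = H(d9 eb 46 dc 79 36 55) = ed fd; tag = H(b3 81 2c b6 13 5c ed fd) = df90
m3: inner = H(d9 eb 46 dc 79 36 f2) = 8a fd; tag = H(b3 81 2c b6 13 5c 8a fd) = 7c90

1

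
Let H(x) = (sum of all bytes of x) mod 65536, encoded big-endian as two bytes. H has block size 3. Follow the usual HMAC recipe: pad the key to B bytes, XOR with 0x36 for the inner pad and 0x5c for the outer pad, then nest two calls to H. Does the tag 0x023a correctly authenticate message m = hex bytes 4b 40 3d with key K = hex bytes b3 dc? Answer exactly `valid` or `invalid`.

Key hex bytes b3 dc is 2 bytes ≤ B = 3; zero-pad to 3 bytes: K' = b3 dc 00.
K' ⊕ ipad = 85 ea 36; K' ⊕ opad = ef 80 5c.
Inner hash: sum = 133+234+54+75+64+61 = 621 → 02 6d.
Outer hash (recomputed tag): sum = 239+128+92+2+109 = 570 → 02 3a.
Recomputed tag = 023a; claimed = 023a → match.

valid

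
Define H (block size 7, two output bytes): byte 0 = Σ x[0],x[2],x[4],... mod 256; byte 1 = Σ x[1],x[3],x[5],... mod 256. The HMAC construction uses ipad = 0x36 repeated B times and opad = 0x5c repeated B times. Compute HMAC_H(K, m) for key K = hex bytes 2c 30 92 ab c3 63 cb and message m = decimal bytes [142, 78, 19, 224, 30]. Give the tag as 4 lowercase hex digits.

2b80

Key hex bytes 2c 30 92 ab c3 63 cb is exactly B = 7 bytes: K' = 2c 30 92 ab c3 63 cb.
K' ⊕ ipad = 1a 06 a4 9d f5 55 fd.  K' ⊕ opad = 70 6c ce f7 9f 3f 97.
Inner input = (K'⊕ipad) ∥ m = 1a 06 a4 9d f5 55 fd ∥ 8e 4e 13 e0 1e.
Inner hash: even-index sum = 990 mod 256 = 222; odd-index sum = 439 mod 256 = 183 → de b7.
Outer input = (K'⊕opad) ∥ inner = 70 6c ce f7 9f 3f 97 ∥ de b7.
Outer hash (tag): even-index sum = 811 mod 256 = 43; odd-index sum = 640 mod 256 = 128 → 2b 80.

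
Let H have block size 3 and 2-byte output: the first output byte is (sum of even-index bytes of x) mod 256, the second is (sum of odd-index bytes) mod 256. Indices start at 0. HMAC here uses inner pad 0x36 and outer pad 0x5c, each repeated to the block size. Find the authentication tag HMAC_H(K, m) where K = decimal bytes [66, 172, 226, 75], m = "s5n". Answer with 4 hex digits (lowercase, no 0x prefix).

7628

Key decimal bytes [66, 172, 226, 75] = 42 ac e2 4b is 4 bytes > B = 3, so hash it first: H(key) = 24 f7, then zero-pad to 3 bytes: K' = 24 f7 00.
K' ⊕ ipad = 12 c1 36.  K' ⊕ opad = 78 ab 5c.
Inner input = (K'⊕ipad) ∥ m = 12 c1 36 ∥ 73 35 6e.
Inner hash: even-index sum = 125 mod 256 = 125; odd-index sum = 418 mod 256 = 162 → 7d a2.
Outer input = (K'⊕opad) ∥ inner = 78 ab 5c ∥ 7d a2.
Outer hash (tag): even-index sum = 374 mod 256 = 118; odd-index sum = 296 mod 256 = 40 → 76 28.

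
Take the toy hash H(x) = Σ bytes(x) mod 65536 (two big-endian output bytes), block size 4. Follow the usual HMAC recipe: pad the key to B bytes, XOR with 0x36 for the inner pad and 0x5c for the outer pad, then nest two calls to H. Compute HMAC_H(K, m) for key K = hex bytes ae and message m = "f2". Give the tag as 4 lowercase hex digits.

02d9

Key hex bytes ae is 1 byte ≤ B = 4; zero-pad to 4 bytes: K' = ae 00 00 00.
K' ⊕ ipad = 98 36 36 36.  K' ⊕ opad = f2 5c 5c 5c.
Inner input = (K'⊕ipad) ∥ m = 98 36 36 36 ∥ 66 32.
Inner hash: sum = 152+54+54+54+102+50 = 466 → 01 d2.
Outer input = (K'⊕opad) ∥ inner = f2 5c 5c 5c ∥ 01 d2.
Outer hash (tag): sum = 242+92+92+92+1+210 = 729 → 02 d9.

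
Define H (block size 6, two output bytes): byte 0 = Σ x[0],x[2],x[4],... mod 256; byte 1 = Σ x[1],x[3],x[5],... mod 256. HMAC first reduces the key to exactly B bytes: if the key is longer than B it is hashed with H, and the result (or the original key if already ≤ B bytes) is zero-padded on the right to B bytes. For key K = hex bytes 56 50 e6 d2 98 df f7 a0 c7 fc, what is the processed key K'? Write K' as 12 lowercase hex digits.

929d00000000

|K| = 10 > B = 6, so first hash the key.
H(K): even-index sum = 914 mod 256 = 146; odd-index sum = 925 mod 256 = 157 → 92 9d.
Zero-pad H(K) = 92 9d to 6 bytes: K' = 92 9d 00 00 00 00.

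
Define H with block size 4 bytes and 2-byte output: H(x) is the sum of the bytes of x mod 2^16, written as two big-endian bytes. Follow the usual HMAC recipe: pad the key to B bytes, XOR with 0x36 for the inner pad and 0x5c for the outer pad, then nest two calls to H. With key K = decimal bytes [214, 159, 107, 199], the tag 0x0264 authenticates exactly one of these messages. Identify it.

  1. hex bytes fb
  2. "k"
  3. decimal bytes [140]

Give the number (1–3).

Key decimal bytes [214, 159, 107, 199] = d6 9f 6b c7 is exactly B = 4 bytes: K' = d6 9f 6b c7.
K' ⊕ ipad = e0 a9 5d f1; K' ⊕ opad = 8a c3 37 9b.
m1: inner = H(e0 a9 5d f1 fb) = 03 d2; tag = H(8a c3 37 9b 03 d2) = 02f4
m2: inner = H(e0 a9 5d f1 6b) = 03 42; tag = H(8a c3 37 9b 03 42) = 0264 ← matches
m3: inner = H(e0 a9 5d f1 8c) = 03 63; tag = H(8a c3 37 9b 03 63) = 0285

2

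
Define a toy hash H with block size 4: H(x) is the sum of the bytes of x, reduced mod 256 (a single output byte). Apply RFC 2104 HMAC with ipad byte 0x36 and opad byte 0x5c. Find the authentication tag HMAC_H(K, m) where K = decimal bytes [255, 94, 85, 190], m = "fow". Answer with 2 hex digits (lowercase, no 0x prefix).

f8

Key decimal bytes [255, 94, 85, 190] = ff 5e 55 be is exactly B = 4 bytes: K' = ff 5e 55 be.
K' ⊕ ipad = c9 68 63 88.  K' ⊕ opad = a3 02 09 e2.
Inner input = (K'⊕ipad) ∥ m = c9 68 63 88 ∥ 66 6f 77.
Inner hash: sum = 201+104+99+136+102+111+119 = 872; mod 256 = 104 → 68.
Outer input = (K'⊕opad) ∥ inner = a3 02 09 e2 ∥ 68.
Outer hash (tag): sum = 163+2+9+226+104 = 504; mod 256 = 248 → f8.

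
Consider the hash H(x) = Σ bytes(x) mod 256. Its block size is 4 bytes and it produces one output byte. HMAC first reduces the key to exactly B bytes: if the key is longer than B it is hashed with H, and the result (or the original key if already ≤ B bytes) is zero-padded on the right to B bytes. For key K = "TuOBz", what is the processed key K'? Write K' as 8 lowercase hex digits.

|K| = 5 > B = 4, so first hash the key.
H(K): sum = 84+117+79+66+122 = 468; mod 256 = 212 → d4.
Zero-pad H(K) = d4 to 4 bytes: K' = d4 00 00 00.

d4000000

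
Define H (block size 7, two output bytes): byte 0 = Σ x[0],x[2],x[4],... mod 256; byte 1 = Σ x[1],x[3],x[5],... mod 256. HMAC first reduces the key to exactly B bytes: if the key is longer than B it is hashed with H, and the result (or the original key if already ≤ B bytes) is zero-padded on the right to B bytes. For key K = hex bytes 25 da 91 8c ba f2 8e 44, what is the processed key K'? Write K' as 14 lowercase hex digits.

|K| = 8 > B = 7, so first hash the key.
H(K): even-index sum = 510 mod 256 = 254; odd-index sum = 668 mod 256 = 156 → fe 9c.
Zero-pad H(K) = fe 9c to 7 bytes: K' = fe 9c 00 00 00 00 00.

fe9c0000000000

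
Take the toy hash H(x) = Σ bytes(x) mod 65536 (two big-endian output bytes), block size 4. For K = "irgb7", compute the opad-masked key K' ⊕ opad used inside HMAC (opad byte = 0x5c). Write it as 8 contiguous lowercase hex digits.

Key "irgb7" = 69 72 67 62 37 is 5 bytes > B = 4, so hash it first: H(key) = 01 db, then zero-pad to 4 bytes: K' = 01 db 00 00.
XOR each byte with 0x5c: 01⊕5c=5d, db⊕5c=87, 00⊕5c=5c, 00⊕5c=5c.

5d875c5c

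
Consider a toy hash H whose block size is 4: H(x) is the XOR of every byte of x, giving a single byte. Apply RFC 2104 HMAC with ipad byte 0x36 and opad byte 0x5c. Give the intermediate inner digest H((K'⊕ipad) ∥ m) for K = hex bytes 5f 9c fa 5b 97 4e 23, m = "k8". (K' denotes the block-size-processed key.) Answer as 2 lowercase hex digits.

cb

Key hex bytes 5f 9c fa 5b 97 4e 23 is 7 bytes > B = 4, so hash it first: H(key) = 98, then zero-pad to 4 bytes: K' = 98 00 00 00.
K' ⊕ ipad = ae 36 36 36.
Inner input = ae 36 36 36 ∥ 6b 38.
Inner hash: XOR ae⊕36⊕36⊕36⊕6b⊕38 = cb.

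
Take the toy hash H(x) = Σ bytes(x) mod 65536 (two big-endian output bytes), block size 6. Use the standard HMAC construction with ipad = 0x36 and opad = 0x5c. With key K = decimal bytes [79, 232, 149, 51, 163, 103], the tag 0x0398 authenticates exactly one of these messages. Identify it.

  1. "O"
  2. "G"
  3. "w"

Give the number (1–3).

3

Key decimal bytes [79, 232, 149, 51, 163, 103] = 4f e8 95 33 a3 67 is exactly B = 6 bytes: K' = 4f e8 95 33 a3 67.
K' ⊕ ipad = 79 de a3 05 95 51; K' ⊕ opad = 13 b4 c9 6f ff 3b.
m1: inner = H(79 de a3 05 95 51 4f) = 03 34; tag = H(13 b4 c9 6f ff 3b 03 34) = 0370
m2: inner = H(79 de a3 05 95 51 47) = 03 2c; tag = H(13 b4 c9 6f ff 3b 03 2c) = 0368
m3: inner = H(79 de a3 05 95 51 77) = 03 5c; tag = H(13 b4 c9 6f ff 3b 03 5c) = 0398 ← matches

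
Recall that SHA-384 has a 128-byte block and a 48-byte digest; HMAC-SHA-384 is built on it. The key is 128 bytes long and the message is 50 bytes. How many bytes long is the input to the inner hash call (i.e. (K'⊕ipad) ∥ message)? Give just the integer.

Key is 128 ≤ 128 bytes, zero-padded: |K'| = 128.
Inner input = (K'⊕ipad) ∥ m → 128 + 50 = 178 bytes.

178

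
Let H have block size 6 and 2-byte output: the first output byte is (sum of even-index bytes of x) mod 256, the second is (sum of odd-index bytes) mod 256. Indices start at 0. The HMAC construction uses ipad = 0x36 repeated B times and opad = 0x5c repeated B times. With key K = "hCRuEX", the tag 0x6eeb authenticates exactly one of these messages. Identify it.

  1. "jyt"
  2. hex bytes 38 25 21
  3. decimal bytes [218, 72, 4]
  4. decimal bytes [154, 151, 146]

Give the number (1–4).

Key "hCRuEX" = 68 43 52 75 45 58 is exactly B = 6 bytes: K' = 68 43 52 75 45 58.
K' ⊕ ipad = 5e 75 64 43 73 6e; K' ⊕ opad = 34 1f 0e 29 19 04.
m1: inner = H(5e 75 64 43 73 6e 6a 79 74) = 13 9f; tag = H(34 1f 0e 29 19 04 13 9f) = 6eeb ← matches
m2: inner = H(5e 75 64 43 73 6e 38 25 21) = 8e 4b; tag = H(34 1f 0e 29 19 04 8e 4b) = e997
m3: inner = H(5e 75 64 43 73 6e da 48 04) = 13 6e; tag = H(34 1f 0e 29 19 04 13 6e) = 6eba
m4: inner = H(5e 75 64 43 73 6e 9a 97 92) = 61 bd; tag = H(34 1f 0e 29 19 04 61 bd) = bc09

1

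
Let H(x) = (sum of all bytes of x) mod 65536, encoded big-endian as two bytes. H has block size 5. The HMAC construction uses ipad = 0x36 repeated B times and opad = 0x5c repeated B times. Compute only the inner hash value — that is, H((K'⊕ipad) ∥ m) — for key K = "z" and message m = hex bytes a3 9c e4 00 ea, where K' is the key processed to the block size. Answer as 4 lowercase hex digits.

0431

Key "z" = 7a is 1 byte ≤ B = 5; zero-pad to 5 bytes: K' = 7a 00 00 00 00.
K' ⊕ ipad = 4c 36 36 36 36.
Inner input = 4c 36 36 36 36 ∥ a3 9c e4 00 ea.
Inner hash: sum = 76+54+54+54+54+163+156+228+0+234 = 1073 → 04 31.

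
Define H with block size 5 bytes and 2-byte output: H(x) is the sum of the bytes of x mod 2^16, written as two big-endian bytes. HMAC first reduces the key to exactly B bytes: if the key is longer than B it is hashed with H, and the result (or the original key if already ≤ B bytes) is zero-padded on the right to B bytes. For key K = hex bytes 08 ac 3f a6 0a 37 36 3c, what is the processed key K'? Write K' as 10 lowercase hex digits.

024c000000

|K| = 8 > B = 5, so first hash the key.
H(K): sum = 8+172+63+166+10+55+54+60 = 588 → 02 4c.
Zero-pad H(K) = 02 4c to 5 bytes: K' = 02 4c 00 00 00.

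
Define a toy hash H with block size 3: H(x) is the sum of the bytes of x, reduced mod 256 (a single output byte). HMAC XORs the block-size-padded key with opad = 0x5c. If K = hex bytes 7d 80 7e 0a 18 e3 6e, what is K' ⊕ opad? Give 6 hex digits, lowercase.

Key hex bytes 7d 80 7e 0a 18 e3 6e is 7 bytes > B = 3, so hash it first: H(key) = ee, then zero-pad to 3 bytes: K' = ee 00 00.
XOR each byte with 0x5c: ee⊕5c=b2, 00⊕5c=5c, 00⊕5c=5c.

b25c5c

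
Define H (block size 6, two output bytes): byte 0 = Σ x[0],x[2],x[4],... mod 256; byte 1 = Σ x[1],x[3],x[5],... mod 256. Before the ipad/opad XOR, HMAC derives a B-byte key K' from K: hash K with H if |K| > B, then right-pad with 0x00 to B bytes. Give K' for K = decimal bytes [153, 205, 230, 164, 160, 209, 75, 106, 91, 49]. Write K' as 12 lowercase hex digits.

|K| = 10 > B = 6, so first hash the key.
H(K): even-index sum = 709 mod 256 = 197; odd-index sum = 733 mod 256 = 221 → c5 dd.
Zero-pad H(K) = c5 dd to 6 bytes: K' = c5 dd 00 00 00 00.

c5dd00000000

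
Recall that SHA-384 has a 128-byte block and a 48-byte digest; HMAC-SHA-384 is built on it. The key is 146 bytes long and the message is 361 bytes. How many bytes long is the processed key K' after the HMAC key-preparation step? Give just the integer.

Key is 146 > 128 bytes, so it is hashed to 48 bytes then zero-padded to 128: |K'| = 128.

128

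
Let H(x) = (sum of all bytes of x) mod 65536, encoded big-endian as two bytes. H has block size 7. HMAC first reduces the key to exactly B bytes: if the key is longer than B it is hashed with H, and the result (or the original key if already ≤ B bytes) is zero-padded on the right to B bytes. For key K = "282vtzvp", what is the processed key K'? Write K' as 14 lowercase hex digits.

|K| = 8 > B = 7, so first hash the key.
H(K): sum = 50+56+50+118+116+122+118+112 = 742 → 02 e6.
Zero-pad H(K) = 02 e6 to 7 bytes: K' = 02 e6 00 00 00 00 00.

02e60000000000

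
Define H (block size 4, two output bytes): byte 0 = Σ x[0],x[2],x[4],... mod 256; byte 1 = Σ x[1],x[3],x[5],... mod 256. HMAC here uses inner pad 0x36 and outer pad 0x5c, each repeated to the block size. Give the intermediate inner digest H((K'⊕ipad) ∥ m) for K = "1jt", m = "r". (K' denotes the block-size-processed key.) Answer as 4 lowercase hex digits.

bb92

Key "1jt" = 31 6a 74 is 3 bytes ≤ B = 4; zero-pad to 4 bytes: K' = 31 6a 74 00.
K' ⊕ ipad = 07 5c 42 36.
Inner input = 07 5c 42 36 ∥ 72.
Inner hash: even-index sum = 187 mod 256 = 187; odd-index sum = 146 mod 256 = 146 → bb 92.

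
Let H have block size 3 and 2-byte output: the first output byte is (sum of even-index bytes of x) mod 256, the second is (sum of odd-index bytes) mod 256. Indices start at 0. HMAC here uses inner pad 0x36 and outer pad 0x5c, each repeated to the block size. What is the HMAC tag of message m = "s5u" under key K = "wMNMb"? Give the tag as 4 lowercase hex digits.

6b42

Key "wMNMb" = 77 4d 4e 4d 62 is 5 bytes > B = 3, so hash it first: H(key) = 27 9a, then zero-pad to 3 bytes: K' = 27 9a 00.
K' ⊕ ipad = 11 ac 36.  K' ⊕ opad = 7b c6 5c.
Inner input = (K'⊕ipad) ∥ m = 11 ac 36 ∥ 73 35 75.
Inner hash: even-index sum = 124 mod 256 = 124; odd-index sum = 404 mod 256 = 148 → 7c 94.
Outer input = (K'⊕opad) ∥ inner = 7b c6 5c ∥ 7c 94.
Outer hash (tag): even-index sum = 363 mod 256 = 107; odd-index sum = 322 mod 256 = 66 → 6b 42.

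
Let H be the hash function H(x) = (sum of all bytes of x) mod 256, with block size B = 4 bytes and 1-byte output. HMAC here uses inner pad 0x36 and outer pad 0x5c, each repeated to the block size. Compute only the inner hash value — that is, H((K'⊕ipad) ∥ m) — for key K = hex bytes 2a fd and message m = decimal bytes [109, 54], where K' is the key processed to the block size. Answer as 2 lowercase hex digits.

Key hex bytes 2a fd is 2 bytes ≤ B = 4; zero-pad to 4 bytes: K' = 2a fd 00 00.
K' ⊕ ipad = 1c cb 36 36.
Inner input = 1c cb 36 36 ∥ 6d 36.
Inner hash: sum = 28+203+54+54+109+54 = 502; mod 256 = 246 → f6.

f6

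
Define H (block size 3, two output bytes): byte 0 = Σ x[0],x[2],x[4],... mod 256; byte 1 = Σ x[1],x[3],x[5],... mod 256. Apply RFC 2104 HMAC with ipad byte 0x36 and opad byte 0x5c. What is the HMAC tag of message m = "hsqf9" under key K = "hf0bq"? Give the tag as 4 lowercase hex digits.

c1e2

Key "hf0bq" = 68 66 30 62 71 is 5 bytes > B = 3, so hash it first: H(key) = 09 c8, then zero-pad to 3 bytes: K' = 09 c8 00.
K' ⊕ ipad = 3f fe 36.  K' ⊕ opad = 55 94 5c.
Inner input = (K'⊕ipad) ∥ m = 3f fe 36 ∥ 68 73 71 66 39.
Inner hash: even-index sum = 334 mod 256 = 78; odd-index sum = 528 mod 256 = 16 → 4e 10.
Outer input = (K'⊕opad) ∥ inner = 55 94 5c ∥ 4e 10.
Outer hash (tag): even-index sum = 193 mod 256 = 193; odd-index sum = 226 mod 256 = 226 → c1 e2.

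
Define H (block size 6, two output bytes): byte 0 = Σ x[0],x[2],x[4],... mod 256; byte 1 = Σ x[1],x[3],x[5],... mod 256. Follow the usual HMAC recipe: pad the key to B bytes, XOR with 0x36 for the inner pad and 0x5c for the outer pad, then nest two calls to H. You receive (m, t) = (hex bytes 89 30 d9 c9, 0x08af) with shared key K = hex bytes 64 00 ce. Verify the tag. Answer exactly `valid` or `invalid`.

Key hex bytes 64 00 ce is 3 bytes ≤ B = 6; zero-pad to 6 bytes: K' = 64 00 ce 00 00 00.
K' ⊕ ipad = 52 36 f8 36 36 36; K' ⊕ opad = 38 5c 92 5c 5c 5c.
Inner hash: even-index sum = 738 mod 256 = 226; odd-index sum = 411 mod 256 = 155 → e2 9b.
Outer hash (recomputed tag): even-index sum = 520 mod 256 = 8; odd-index sum = 431 mod 256 = 175 → 08 af.
Recomputed tag = 08af; claimed = 08af → match.

valid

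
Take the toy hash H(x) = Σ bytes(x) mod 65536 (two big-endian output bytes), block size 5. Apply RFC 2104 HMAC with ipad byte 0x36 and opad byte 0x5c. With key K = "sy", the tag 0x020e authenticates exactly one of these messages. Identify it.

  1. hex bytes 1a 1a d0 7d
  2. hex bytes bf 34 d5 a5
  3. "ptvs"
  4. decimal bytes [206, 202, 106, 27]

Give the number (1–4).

Key "sy" = 73 79 is 2 bytes ≤ B = 5; zero-pad to 5 bytes: K' = 73 79 00 00 00.
K' ⊕ ipad = 45 4f 36 36 36; K' ⊕ opad = 2f 25 5c 5c 5c.
m1: inner = H(45 4f 36 36 36 1a 1a d0 7d) = 02 b7; tag = H(2f 25 5c 5c 5c 02 b7) = 0221
m2: inner = H(45 4f 36 36 36 bf 34 d5 a5) = 03 a3; tag = H(2f 25 5c 5c 5c 03 a3) = 020e ← matches
m3: inner = H(45 4f 36 36 36 70 74 76 73) = 03 03; tag = H(2f 25 5c 5c 5c 03 03) = 016e
m4: inner = H(45 4f 36 36 36 ce ca 6a 1b) = 03 53; tag = H(2f 25 5c 5c 5c 03 53) = 01be

2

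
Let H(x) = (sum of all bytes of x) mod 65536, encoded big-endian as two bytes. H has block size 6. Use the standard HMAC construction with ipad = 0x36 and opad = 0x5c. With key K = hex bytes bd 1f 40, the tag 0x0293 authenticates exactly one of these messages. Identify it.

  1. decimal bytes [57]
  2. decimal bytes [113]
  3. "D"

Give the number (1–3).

Key hex bytes bd 1f 40 is 3 bytes ≤ B = 6; zero-pad to 6 bytes: K' = bd 1f 40 00 00 00.
K' ⊕ ipad = 8b 29 76 36 36 36; K' ⊕ opad = e1 43 1c 5c 5c 5c.
m1: inner = H(8b 29 76 36 36 36 39) = 02 05; tag = H(e1 43 1c 5c 5c 5c 02 05) = 025b
m2: inner = H(8b 29 76 36 36 36 71) = 02 3d; tag = H(e1 43 1c 5c 5c 5c 02 3d) = 0293 ← matches
m3: inner = H(8b 29 76 36 36 36 44) = 02 10; tag = H(e1 43 1c 5c 5c 5c 02 10) = 0266

2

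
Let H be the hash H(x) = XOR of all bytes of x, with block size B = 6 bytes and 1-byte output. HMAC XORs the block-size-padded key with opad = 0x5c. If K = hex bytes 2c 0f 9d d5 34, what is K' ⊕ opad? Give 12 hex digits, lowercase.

7053c189685c

Key hex bytes 2c 0f 9d d5 34 is 5 bytes ≤ B = 6; zero-pad to 6 bytes: K' = 2c 0f 9d d5 34 00.
XOR each byte with 0x5c: 2c⊕5c=70, 0f⊕5c=53, 9d⊕5c=c1, d5⊕5c=89, 34⊕5c=68, 00⊕5c=5c.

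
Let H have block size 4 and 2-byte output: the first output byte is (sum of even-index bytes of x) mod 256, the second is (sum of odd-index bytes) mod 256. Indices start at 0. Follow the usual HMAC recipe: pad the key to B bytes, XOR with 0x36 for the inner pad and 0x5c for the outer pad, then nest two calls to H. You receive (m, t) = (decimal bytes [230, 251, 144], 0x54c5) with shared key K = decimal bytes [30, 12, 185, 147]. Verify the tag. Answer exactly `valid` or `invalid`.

invalid

Key decimal bytes [30, 12, 185, 147] = 1e 0c b9 93 is exactly B = 4 bytes: K' = 1e 0c b9 93.
K' ⊕ ipad = 28 3a 8f a5; K' ⊕ opad = 42 50 e5 cf.
Inner hash: even-index sum = 557 mod 256 = 45; odd-index sum = 474 mod 256 = 218 → 2d da.
Outer hash (recomputed tag): even-index sum = 340 mod 256 = 84; odd-index sum = 505 mod 256 = 249 → 54 f9.
Recomputed tag = 54f9; claimed = 54c5 → mismatch.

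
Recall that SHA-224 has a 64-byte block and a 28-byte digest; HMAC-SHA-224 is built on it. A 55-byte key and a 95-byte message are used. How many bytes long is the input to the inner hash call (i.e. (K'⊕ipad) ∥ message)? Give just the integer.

Key is 55 ≤ 64 bytes, zero-padded: |K'| = 64.
Inner input = (K'⊕ipad) ∥ m → 64 + 95 = 159 bytes.

159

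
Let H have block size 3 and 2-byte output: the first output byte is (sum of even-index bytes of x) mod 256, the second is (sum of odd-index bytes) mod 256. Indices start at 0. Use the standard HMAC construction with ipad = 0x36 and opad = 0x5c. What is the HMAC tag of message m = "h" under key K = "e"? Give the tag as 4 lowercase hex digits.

Key "e" = 65 is 1 byte ≤ B = 3; zero-pad to 3 bytes: K' = 65 00 00.
K' ⊕ ipad = 53 36 36.  K' ⊕ opad = 39 5c 5c.
Inner input = (K'⊕ipad) ∥ m = 53 36 36 ∥ 68.
Inner hash: even-index sum = 137 mod 256 = 137; odd-index sum = 158 mod 256 = 158 → 89 9e.
Outer input = (K'⊕opad) ∥ inner = 39 5c 5c ∥ 89 9e.
Outer hash (tag): even-index sum = 307 mod 256 = 51; odd-index sum = 229 mod 256 = 229 → 33 e5.

33e5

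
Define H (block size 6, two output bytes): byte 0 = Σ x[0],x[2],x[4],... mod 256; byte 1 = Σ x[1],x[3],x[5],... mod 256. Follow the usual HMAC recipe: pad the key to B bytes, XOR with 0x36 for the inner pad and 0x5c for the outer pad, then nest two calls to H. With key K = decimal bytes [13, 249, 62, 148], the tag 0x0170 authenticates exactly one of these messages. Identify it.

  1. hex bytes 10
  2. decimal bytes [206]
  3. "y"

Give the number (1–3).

3

Key decimal bytes [13, 249, 62, 148] = 0d f9 3e 94 is 4 bytes ≤ B = 6; zero-pad to 6 bytes: K' = 0d f9 3e 94 00 00.
K' ⊕ ipad = 3b cf 08 a2 36 36; K' ⊕ opad = 51 a5 62 c8 5c 5c.
m1: inner = H(3b cf 08 a2 36 36 10) = 89 a7; tag = H(51 a5 62 c8 5c 5c 89 a7) = 9870
m2: inner = H(3b cf 08 a2 36 36 ce) = 47 a7; tag = H(51 a5 62 c8 5c 5c 47 a7) = 5670
m3: inner = H(3b cf 08 a2 36 36 79) = f2 a7; tag = H(51 a5 62 c8 5c 5c f2 a7) = 0170 ← matches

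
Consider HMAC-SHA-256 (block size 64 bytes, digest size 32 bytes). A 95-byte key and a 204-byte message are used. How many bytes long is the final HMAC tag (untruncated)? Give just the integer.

32

The tag is one SHA-256 digest: 32 bytes.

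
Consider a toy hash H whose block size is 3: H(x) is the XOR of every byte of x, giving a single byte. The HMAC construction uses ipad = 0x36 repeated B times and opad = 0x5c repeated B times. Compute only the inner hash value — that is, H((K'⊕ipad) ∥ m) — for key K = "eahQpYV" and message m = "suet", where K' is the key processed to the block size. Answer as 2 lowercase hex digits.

Key "eahQpYV" = 65 61 68 51 70 59 56 is 7 bytes > B = 3, so hash it first: H(key) = 42, then zero-pad to 3 bytes: K' = 42 00 00.
K' ⊕ ipad = 74 36 36.
Inner input = 74 36 36 ∥ 73 75 65 74.
Inner hash: XOR 74⊕36⊕36⊕73⊕75⊕65⊕74 = 63.

63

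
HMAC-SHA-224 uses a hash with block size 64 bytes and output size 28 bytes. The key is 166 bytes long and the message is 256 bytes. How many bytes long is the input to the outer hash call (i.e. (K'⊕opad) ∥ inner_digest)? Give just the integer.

92

Key is 166 > 64 bytes, so it is hashed to 28 bytes then zero-padded to 64: |K'| = 64.
Outer input = (K'⊕opad) ∥ H(inner) → 64 + 28 = 92 bytes.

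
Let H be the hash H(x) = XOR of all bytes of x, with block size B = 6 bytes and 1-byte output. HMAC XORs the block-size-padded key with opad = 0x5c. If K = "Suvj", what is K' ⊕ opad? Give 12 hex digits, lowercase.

Key "Suvj" = 53 75 76 6a is 4 bytes ≤ B = 6; zero-pad to 6 bytes: K' = 53 75 76 6a 00 00.
XOR each byte with 0x5c: 53⊕5c=0f, 75⊕5c=29, 76⊕5c=2a, 6a⊕5c=36, 00⊕5c=5c, 00⊕5c=5c.

0f292a365c5c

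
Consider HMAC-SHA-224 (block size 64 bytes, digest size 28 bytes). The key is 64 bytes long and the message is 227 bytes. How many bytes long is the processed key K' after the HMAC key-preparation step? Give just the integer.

64

Key is 64 ≤ 64 bytes, zero-padded: |K'| = 64.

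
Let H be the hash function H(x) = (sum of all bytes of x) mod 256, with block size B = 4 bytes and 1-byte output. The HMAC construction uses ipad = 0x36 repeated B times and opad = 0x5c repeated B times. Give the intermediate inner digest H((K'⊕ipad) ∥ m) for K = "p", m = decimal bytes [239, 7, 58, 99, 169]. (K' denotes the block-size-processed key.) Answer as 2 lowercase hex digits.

24

Key "p" = 70 is 1 byte ≤ B = 4; zero-pad to 4 bytes: K' = 70 00 00 00.
K' ⊕ ipad = 46 36 36 36.
Inner input = 46 36 36 36 ∥ ef 07 3a 63 a9.
Inner hash: sum = 70+54+54+54+239+7+58+99+169 = 804; mod 256 = 36 → 24.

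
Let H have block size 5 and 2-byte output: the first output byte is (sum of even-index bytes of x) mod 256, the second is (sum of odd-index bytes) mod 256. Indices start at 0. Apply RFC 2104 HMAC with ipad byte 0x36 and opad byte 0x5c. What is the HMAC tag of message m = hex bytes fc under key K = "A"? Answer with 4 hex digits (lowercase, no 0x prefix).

Key "A" = 41 is 1 byte ≤ B = 5; zero-pad to 5 bytes: K' = 41 00 00 00 00.
K' ⊕ ipad = 77 36 36 36 36.  K' ⊕ opad = 1d 5c 5c 5c 5c.
Inner input = (K'⊕ipad) ∥ m = 77 36 36 36 36 ∥ fc.
Inner hash: even-index sum = 227 mod 256 = 227; odd-index sum = 360 mod 256 = 104 → e3 68.
Outer input = (K'⊕opad) ∥ inner = 1d 5c 5c 5c 5c ∥ e3 68.
Outer hash (tag): even-index sum = 317 mod 256 = 61; odd-index sum = 411 mod 256 = 155 → 3d 9b.

3d9b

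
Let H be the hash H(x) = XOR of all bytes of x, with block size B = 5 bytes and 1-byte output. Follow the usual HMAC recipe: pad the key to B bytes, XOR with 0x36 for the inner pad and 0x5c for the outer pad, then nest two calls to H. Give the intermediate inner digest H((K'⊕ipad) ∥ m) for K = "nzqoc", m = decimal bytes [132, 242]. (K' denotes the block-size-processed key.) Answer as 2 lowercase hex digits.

29

Key "nzqoc" = 6e 7a 71 6f 63 is exactly B = 5 bytes: K' = 6e 7a 71 6f 63.
K' ⊕ ipad = 58 4c 47 59 55.
Inner input = 58 4c 47 59 55 ∥ 84 f2.
Inner hash: XOR 58⊕4c⊕47⊕59⊕55⊕84⊕f2 = 29.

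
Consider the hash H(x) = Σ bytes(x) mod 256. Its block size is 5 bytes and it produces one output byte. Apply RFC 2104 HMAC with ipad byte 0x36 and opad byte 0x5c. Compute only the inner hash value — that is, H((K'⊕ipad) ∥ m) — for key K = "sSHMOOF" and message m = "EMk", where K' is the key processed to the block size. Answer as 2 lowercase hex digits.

Key "sSHMOOF" = 73 53 48 4d 4f 4f 46 is 7 bytes > B = 5, so hash it first: H(key) = 3f, then zero-pad to 5 bytes: K' = 3f 00 00 00 00.
K' ⊕ ipad = 09 36 36 36 36.
Inner input = 09 36 36 36 36 ∥ 45 4d 6b.
Inner hash: sum = 9+54+54+54+54+69+77+107 = 478; mod 256 = 222 → de.

de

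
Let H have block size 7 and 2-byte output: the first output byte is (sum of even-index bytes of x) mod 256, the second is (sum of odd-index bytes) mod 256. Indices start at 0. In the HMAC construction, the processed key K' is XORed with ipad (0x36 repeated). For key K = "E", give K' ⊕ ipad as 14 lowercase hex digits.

Key "E" = 45 is 1 byte ≤ B = 7; zero-pad to 7 bytes: K' = 45 00 00 00 00 00 00.
XOR each byte with 0x36: 45⊕36=73, 00⊕36=36, 00⊕36=36, 00⊕36=36, 00⊕36=36, 00⊕36=36, 00⊕36=36.

73363636363636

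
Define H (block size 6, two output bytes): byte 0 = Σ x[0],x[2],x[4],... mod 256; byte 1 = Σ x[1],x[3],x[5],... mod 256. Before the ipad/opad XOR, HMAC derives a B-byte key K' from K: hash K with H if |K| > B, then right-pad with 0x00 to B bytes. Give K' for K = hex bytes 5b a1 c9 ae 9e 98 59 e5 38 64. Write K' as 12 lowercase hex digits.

|K| = 10 > B = 6, so first hash the key.
H(K): even-index sum = 595 mod 256 = 83; odd-index sum = 816 mod 256 = 48 → 53 30.
Zero-pad H(K) = 53 30 to 6 bytes: K' = 53 30 00 00 00 00.

533000000000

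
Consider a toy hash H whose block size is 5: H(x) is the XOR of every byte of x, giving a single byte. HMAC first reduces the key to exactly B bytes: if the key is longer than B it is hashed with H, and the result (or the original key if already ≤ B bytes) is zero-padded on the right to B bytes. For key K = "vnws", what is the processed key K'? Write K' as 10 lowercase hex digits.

Key "vnws" = 76 6e 77 73 is 4 bytes ≤ B = 5; zero-pad to 5 bytes: K' = 76 6e 77 73 00.

766e777300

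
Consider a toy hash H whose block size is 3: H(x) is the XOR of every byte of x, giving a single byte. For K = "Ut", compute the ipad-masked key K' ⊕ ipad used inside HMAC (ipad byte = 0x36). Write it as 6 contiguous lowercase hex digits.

Key "Ut" = 55 74 is 2 bytes ≤ B = 3; zero-pad to 3 bytes: K' = 55 74 00.
XOR each byte with 0x36: 55⊕36=63, 74⊕36=42, 00⊕36=36.

634236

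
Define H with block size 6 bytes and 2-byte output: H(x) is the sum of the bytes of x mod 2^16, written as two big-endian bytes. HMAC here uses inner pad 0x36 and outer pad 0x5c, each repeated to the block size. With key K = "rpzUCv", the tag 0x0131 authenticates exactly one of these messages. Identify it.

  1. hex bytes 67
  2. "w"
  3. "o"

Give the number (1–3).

3

Key "rpzUCv" = 72 70 7a 55 43 76 is exactly B = 6 bytes: K' = 72 70 7a 55 43 76.
K' ⊕ ipad = 44 46 4c 63 75 40; K' ⊕ opad = 2e 2c 26 09 1f 2a.
m1: inner = H(44 46 4c 63 75 40 67) = 02 55; tag = H(2e 2c 26 09 1f 2a 02 55) = 0129
m2: inner = H(44 46 4c 63 75 40 77) = 02 65; tag = H(2e 2c 26 09 1f 2a 02 65) = 0139
m3: inner = H(44 46 4c 63 75 40 6f) = 02 5d; tag = H(2e 2c 26 09 1f 2a 02 5d) = 0131 ← matches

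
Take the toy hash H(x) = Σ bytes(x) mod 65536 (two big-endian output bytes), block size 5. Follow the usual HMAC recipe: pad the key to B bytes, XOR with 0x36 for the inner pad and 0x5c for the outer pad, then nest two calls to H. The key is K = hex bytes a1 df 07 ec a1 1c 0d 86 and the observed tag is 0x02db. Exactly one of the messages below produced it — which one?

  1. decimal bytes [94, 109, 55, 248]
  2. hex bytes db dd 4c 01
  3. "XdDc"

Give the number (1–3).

1

Key hex bytes a1 df 07 ec a1 1c 0d 86 is 8 bytes > B = 5, so hash it first: H(key) = 03 c3, then zero-pad to 5 bytes: K' = 03 c3 00 00 00.
K' ⊕ ipad = 35 f5 36 36 36; K' ⊕ opad = 5f 9f 5c 5c 5c.
m1: inner = H(35 f5 36 36 36 5e 6d 37 f8) = 03 c6; tag = H(5f 9f 5c 5c 5c 03 c6) = 02db ← matches
m2: inner = H(35 f5 36 36 36 db dd 4c 01) = 03 d1; tag = H(5f 9f 5c 5c 5c 03 d1) = 02e6
m3: inner = H(35 f5 36 36 36 58 64 44 63) = 03 2f; tag = H(5f 9f 5c 5c 5c 03 2f) = 0244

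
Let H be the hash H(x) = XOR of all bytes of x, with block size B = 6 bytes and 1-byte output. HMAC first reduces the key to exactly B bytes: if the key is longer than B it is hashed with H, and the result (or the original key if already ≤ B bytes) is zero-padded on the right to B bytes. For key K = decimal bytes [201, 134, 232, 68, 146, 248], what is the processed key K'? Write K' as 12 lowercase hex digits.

Key decimal bytes [201, 134, 232, 68, 146, 248] = c9 86 e8 44 92 f8 is exactly B = 6 bytes: K' = c9 86 e8 44 92 f8.

c986e84492f8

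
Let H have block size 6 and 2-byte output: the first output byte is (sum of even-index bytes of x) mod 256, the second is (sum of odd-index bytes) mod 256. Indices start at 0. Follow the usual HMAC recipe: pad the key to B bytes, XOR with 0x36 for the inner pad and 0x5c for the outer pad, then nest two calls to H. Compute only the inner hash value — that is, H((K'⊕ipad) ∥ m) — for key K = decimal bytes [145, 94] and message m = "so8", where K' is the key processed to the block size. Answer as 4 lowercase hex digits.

Key decimal bytes [145, 94] = 91 5e is 2 bytes ≤ B = 6; zero-pad to 6 bytes: K' = 91 5e 00 00 00 00.
K' ⊕ ipad = a7 68 36 36 36 36.
Inner input = a7 68 36 36 36 36 ∥ 73 6f 38.
Inner hash: even-index sum = 446 mod 256 = 190; odd-index sum = 323 mod 256 = 67 → be 43.

be43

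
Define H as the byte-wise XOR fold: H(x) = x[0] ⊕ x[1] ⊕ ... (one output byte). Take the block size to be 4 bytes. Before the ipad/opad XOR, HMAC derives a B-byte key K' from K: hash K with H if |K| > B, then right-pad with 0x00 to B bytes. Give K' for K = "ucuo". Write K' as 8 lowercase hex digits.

Key "ucuo" = 75 63 75 6f is exactly B = 4 bytes: K' = 75 63 75 6f.

7563756f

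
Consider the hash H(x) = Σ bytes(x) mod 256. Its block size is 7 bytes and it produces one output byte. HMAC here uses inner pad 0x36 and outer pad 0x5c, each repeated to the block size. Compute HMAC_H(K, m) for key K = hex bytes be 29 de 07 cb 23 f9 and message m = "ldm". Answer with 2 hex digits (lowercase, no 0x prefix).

cd

Key hex bytes be 29 de 07 cb 23 f9 is exactly B = 7 bytes: K' = be 29 de 07 cb 23 f9.
K' ⊕ ipad = 88 1f e8 31 fd 15 cf.  K' ⊕ opad = e2 75 82 5b 97 7f a5.
Inner input = (K'⊕ipad) ∥ m = 88 1f e8 31 fd 15 cf ∥ 6c 64 6d.
Inner hash: sum = 136+31+232+49+253+21+207+108+100+109 = 1246; mod 256 = 222 → de.
Outer input = (K'⊕opad) ∥ inner = e2 75 82 5b 97 7f a5 ∥ de.
Outer hash (tag): sum = 226+117+130+91+151+127+165+222 = 1229; mod 256 = 205 → cd.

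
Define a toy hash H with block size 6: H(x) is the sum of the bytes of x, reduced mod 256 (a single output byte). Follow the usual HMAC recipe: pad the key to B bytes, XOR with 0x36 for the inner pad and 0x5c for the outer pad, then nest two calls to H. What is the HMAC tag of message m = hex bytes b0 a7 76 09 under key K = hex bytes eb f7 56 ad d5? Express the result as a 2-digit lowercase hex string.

ca

Key hex bytes eb f7 56 ad d5 is 5 bytes ≤ B = 6; zero-pad to 6 bytes: K' = eb f7 56 ad d5 00.
K' ⊕ ipad = dd c1 60 9b e3 36.  K' ⊕ opad = b7 ab 0a f1 89 5c.
Inner input = (K'⊕ipad) ∥ m = dd c1 60 9b e3 36 ∥ b0 a7 76 09.
Inner hash: sum = 221+193+96+155+227+54+176+167+118+9 = 1416; mod 256 = 136 → 88.
Outer input = (K'⊕opad) ∥ inner = b7 ab 0a f1 89 5c ∥ 88.
Outer hash (tag): sum = 183+171+10+241+137+92+136 = 970; mod 256 = 202 → ca.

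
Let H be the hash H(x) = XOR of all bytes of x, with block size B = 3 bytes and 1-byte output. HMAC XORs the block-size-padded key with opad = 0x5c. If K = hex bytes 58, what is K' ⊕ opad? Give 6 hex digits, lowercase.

045c5c

Key hex bytes 58 is 1 byte ≤ B = 3; zero-pad to 3 bytes: K' = 58 00 00.
XOR each byte with 0x5c: 58⊕5c=04, 00⊕5c=5c, 00⊕5c=5c.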